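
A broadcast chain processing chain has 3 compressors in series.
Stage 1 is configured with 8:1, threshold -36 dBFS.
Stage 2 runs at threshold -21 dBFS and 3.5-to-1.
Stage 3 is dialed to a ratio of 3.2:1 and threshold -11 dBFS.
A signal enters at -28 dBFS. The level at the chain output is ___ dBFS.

-35 dBFS

Stage 1: overshoot 8 dB → 8/8 = 1 dB → -35 dBFS.
Stage 2: below threshold (-35 ≤ -21); passes unchanged; output -35 dBFS.
Stage 3: below threshold (-35 ≤ -11); passes unchanged; output -35 dBFS.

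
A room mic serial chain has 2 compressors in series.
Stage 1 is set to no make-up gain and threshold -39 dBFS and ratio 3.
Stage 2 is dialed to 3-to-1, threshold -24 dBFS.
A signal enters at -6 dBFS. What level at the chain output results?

-28 dBFS

Stage 1: 33 dB above -39 dBFS, reduced 3:1 to 11 dB above → -28 dBFS.
Stage 2: -28 dBFS is at or below the -24 dBFS threshold — no compression; output -28 dBFS.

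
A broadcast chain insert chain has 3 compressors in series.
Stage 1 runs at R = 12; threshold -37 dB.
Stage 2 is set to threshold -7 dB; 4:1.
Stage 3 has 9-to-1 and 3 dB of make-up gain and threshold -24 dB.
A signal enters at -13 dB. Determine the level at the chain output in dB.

-32 dB

Stage 1: -13 dB is 24 dB over -37 dB; at 12:1 that becomes 2 dB over, giving -35 dB.
Stage 2: below threshold (-35 ≤ -7); passes unchanged; output -35 dB.
Stage 3: below threshold (-35 ≤ -24); passes unchanged; make-up brings it to -32 dB.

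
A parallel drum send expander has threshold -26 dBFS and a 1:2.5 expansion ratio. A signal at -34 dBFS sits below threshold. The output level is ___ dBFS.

Undershoot = (-26) − (-34) = 8 dB.
At 1:2.5, that expands to 20 dB under threshold.
Output = -26 − 20 = -46 dBFS.

-46 dBFS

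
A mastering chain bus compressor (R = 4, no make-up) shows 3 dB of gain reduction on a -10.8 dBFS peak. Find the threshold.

-14.8 dBFS

Input is 4 dB above T (since output overshoot × R = input overshoot: (-13.8 − T)·4 = -10.8 − T gives T = -14.8 dBFS).
Check: -14.8 + (-10.8 − (-14.8))/4 = -14.8 + 1 = -13.8 dBFS. ✓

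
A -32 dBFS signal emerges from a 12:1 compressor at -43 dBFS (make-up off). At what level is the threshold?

Input is 12 dB above T (since output overshoot × R = input overshoot: (-43 − T)·12 = -32 − T gives T = -44 dBFS).
Check: -44 + (-32 − (-44))/12 = -44 + 1 = -43 dBFS. ✓

-44 dBFS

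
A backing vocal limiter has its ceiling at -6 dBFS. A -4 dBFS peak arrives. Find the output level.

The limiter clamps the peak to its -6 dBFS ceiling.

-6 dBFS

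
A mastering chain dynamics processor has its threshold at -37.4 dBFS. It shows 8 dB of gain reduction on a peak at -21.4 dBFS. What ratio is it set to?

2:1

Input overshoot = -21.4 − (-37.4) = 16 dB.
Output overshoot = 16 − 8 = 8 dB.
Ratio = input overshoot / output overshoot = 16 / 8 = 2.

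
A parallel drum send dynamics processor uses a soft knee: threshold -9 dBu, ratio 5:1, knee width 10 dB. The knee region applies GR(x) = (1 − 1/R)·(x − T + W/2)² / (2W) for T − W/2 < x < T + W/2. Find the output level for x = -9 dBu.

-10 dBu

x − T + W/2 = -9 − (-9) + 5 = 5.
GR = (1 − 1/5) × 5² / 20 = 0.8 × 25 / 20 = 1 dB.
Output = -9 − 1 = -10 dBu.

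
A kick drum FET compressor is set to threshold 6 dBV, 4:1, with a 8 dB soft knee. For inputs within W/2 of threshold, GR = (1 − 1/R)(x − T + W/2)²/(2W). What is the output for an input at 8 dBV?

6.3125 dBV

x − T + W/2 = 8 − 6 + 4 = 6.
GR = (1 − 1/4) × 6² / 16 = 0.75 × 36 / 16 = 1.6875 dB.
Output = 8 − 1.6875 = 6.3125 dBV.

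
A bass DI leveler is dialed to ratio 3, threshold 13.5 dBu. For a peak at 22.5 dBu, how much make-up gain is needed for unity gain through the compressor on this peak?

6 dB

The peak compresses to 13.5 + 9/3 = 16.5 dBu.
To reach 22.5 dBu requires 22.5 − 16.5 = 6 dB of make-up.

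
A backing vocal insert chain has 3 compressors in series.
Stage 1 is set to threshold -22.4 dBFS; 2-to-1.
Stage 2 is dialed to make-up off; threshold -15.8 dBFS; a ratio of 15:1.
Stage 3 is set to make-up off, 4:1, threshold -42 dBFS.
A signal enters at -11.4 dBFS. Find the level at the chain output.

Stage 1: overshoot 11 dB → 11/2 = 5.5 dB → -16.9 dBFS.
Stage 2: -16.9 dBFS is at or below the -15.8 dBFS threshold — no compression; output -16.9 dBFS.
Stage 3: -16.9 dBFS is 25.1 dB over -42 dBFS; at 4:1 that becomes 6.275 dB over, giving -35.725 dBFS.

-35.725 dBFS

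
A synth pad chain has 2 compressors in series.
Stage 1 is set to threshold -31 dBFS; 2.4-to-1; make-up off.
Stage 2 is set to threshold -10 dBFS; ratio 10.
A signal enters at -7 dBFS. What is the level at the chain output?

-21 dBFS

Stage 1: -7 dBFS is 24 dB over -31 dBFS; at 2.4:1 that becomes 10 dB over, giving -21 dBFS.
Stage 2: -21 dBFS ≤ -10 dBFS, so stage 2 doesn't engage; output -21 dBFS.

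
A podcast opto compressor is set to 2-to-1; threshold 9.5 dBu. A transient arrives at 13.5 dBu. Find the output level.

Overshoot: 13.5 − 9.5 = 4 dB.
At 2:1 the overshoot is divided by 2, leaving 2 dB above threshold.
That puts the output at 11.5 dBu.

11.5 dBu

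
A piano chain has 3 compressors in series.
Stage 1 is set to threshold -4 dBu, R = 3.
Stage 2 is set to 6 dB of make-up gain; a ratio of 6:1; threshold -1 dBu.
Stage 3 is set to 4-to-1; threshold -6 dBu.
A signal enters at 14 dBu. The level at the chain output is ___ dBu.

Stage 1: 18 dB above -4 dBu, reduced 3:1 to 6 dB above → 2 dBu.
Stage 2: 2 dBu is 3 dB over -1 dBu; at 6:1 that becomes 0.5 dB over, giving -0.5 dBu; +6 dB make-up → 5.5 dBu.
Stage 3: overshoot 11.5 dB → 11.5/4 = 2.875 dB → -3.125 dBu.

-3.125 dBu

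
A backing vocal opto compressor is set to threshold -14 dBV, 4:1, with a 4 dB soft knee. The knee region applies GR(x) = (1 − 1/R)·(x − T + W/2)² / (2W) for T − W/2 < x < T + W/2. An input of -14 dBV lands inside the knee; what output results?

-14.375 dBV

x − T + W/2 = -14 − (-14) + 2 = 2.
GR = (1 − 1/4) × 2² / 8 = 0.75 × 4 / 8 = 0.375 dB.
Output = -14 − 0.375 = -14.375 dBV.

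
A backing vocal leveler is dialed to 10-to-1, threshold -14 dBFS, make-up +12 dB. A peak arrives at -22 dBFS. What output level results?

-22 dBFS is 8 dB below the -14 dBFS threshold, so no gain reduction is applied.
Make-up gain adds 12 dB: -22 + 12 = -10 dBFS.

-10 dBFS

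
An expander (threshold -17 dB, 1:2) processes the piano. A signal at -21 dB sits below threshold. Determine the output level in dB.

-25 dB

The input is 4 dB below the -17 dB threshold.
A 1:2 expander multiplies undershoot by 2: 4 × 2 = 8 dB below threshold.
Output = -17 − 8 = -25 dB.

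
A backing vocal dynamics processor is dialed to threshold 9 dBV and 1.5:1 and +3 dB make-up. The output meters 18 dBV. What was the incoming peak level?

18 dBV

Remove make-up: 18 − 3 = 15 dBV.
Post-compression overshoot = 15 − 9 = 6 dB.
Before 1.5:1 compression the overshoot was 6 × 1.5 = 9 dB, so input = 9 + 9 = 18 dBV.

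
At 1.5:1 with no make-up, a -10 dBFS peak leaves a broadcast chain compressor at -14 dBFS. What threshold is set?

Let T be the threshold. Output overshoot = (input overshoot)/R, so -14 − T = (-10 − T)/1.5.
1.5·(-14 − T) = -10 − T → 0.5·T = -21 − (-10) = -11.
T = -11/0.5 = -22 dBFS.

-22 dBFS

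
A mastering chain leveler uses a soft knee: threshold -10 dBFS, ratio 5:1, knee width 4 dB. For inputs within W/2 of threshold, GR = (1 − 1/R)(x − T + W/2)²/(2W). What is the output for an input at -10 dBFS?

-10.4 dBFS

x − T + W/2 = -10 − (-10) + 2 = 2.
GR = (1 − 1/5) × 2² / 8 = 0.8 × 4 / 8 = 0.4 dB.
Output = -10 − 0.4 = -10.4 dBFS.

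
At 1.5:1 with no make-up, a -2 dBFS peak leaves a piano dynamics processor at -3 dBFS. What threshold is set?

-5 dBFS

Let T be the threshold. Output overshoot = (input overshoot)/R, so -3 − T = (-2 − T)/1.5.
1.5·(-3 − T) = -2 − T → 0.5·T = -4.5 − (-2) = -2.5.
T = -2.5/0.5 = -5 dBFS.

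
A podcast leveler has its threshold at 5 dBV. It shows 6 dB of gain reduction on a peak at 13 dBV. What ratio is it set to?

Input overshoot = 13 − 5 = 8 dB.
Output overshoot = 8 − 6 = 2 dB.
Ratio = input overshoot / output overshoot = 8 / 2 = 4.

4:1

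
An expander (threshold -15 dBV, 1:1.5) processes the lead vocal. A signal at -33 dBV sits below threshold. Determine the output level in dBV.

Below threshold, a 1:1.5 expander applies gain = (1.5−1)×(T − x) of attenuation.
(1.5−1) × 18 = 9 dB, so output = -33 − 9 = -42 dBV.

-42 dBV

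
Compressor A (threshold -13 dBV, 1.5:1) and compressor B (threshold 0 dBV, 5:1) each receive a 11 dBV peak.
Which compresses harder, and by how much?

B, by 0.8 dB

A: 24 dB over, compressed to 16 dB over, so 8 dB of GR.
B: 11 dB over, compressed to 2.2 dB over, so 8.8 dB of GR.
B applies 0.8 dB more gain reduction.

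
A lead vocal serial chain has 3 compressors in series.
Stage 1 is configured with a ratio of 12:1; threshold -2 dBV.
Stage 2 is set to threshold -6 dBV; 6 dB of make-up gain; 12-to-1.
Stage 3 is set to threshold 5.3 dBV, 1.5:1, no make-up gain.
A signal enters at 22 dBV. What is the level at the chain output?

Stage 1: overshoot 24 dB → 24/12 = 2 dB → 0 dBV.
Stage 2: 6 dB above -6 dBV, reduced 12:1 to 0.5 dB above → -5.5 dBV; +6 dB make-up → 0.5 dBV.
Stage 3: 0.5 dBV ≤ 5.3 dBV, so stage 3 doesn't engage; output 0.5 dBV.

0.5 dBV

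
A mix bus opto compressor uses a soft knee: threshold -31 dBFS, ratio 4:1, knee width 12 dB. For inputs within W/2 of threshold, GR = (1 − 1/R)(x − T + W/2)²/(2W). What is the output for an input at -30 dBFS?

x − T + W/2 = -30 − (-31) + 6 = 7.
GR = (1 − 1/4) × 7² / 24 = 0.75 × 49 / 24 = 1.53125 dB.
Output = -30 − 1.53125 = -31.53125 dBFS.

-31.53125 dBFS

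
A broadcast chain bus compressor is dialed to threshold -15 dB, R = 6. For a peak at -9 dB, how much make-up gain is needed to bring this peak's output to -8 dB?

Without make-up, output = threshold + overshoot/6 = -15 + 1 = -14 dB.
Gap to target: 6 dB.

6 dB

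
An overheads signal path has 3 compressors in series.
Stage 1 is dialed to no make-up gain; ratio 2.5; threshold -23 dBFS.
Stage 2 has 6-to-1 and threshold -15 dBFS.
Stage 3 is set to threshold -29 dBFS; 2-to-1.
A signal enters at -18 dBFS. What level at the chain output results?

Stage 1: -18 dBFS is 5 dB over -23 dBFS; at 2.5:1 that becomes 2 dB over, giving -21 dBFS.
Stage 2: below threshold (-21 ≤ -15); passes unchanged; output -21 dBFS.
Stage 3: -21 dBFS is 8 dB over -29 dBFS; at 2:1 that becomes 4 dB over, giving -25 dBFS.

-25 dBFS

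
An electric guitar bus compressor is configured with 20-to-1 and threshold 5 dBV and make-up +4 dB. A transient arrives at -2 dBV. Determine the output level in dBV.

2 dBV

-2 dBV is 7 dB below the 5 dBV threshold, so no gain reduction is applied.
Make-up gain adds 4 dB: -2 + 4 = 2 dBV.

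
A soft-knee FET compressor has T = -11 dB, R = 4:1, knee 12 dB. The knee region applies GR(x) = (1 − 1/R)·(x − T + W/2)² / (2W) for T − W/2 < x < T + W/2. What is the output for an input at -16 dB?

x − T + W/2 = -16 − (-11) + 6 = 1.
GR = (1 − 1/4) × 1² / 24 = 0.75 × 1 / 24 = 0.03125 dB.
Output = -16 − 0.03125 = -16.03125 dB.

-16.03125 dB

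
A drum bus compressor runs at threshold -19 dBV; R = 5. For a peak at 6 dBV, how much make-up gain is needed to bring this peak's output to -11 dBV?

Overshoot 25 dB → 25/5 = 5 dB after compression, so the compressed level is -19 + 5 = -14 dBV.
Make-up = target − compressed = -11 − (-14) = 3 dB.

3 dB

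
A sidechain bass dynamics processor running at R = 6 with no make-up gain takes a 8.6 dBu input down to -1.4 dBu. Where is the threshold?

Let T be the threshold. Output overshoot = (input overshoot)/R, so -1.4 − T = (8.6 − T)/6.
6·(-1.4 − T) = 8.6 − T → 5·T = -8.4 − 8.6 = -17.
T = -17/5 = -3.4 dBu.

-3.4 dBu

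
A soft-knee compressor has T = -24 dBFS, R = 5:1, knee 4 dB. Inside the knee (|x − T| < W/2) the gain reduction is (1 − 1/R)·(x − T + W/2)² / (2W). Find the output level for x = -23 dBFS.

x − T + W/2 = -23 − (-24) + 2 = 3.
GR = (1 − 1/5) × 3² / 8 = 0.8 × 9 / 8 = 0.9 dB.
Output = -23 − 0.9 = -23.9 dBFS.

-23.9 dBFS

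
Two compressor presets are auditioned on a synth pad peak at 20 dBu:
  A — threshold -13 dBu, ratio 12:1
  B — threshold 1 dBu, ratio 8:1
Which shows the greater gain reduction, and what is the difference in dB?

A: 33 dB over, compressed to 2.75 dB over, so 30.25 dB of GR.
B: 19 dB over, compressed to 2.375 dB over, so 16.625 dB of GR.
Difference: 13.625 dB in favour of A.

A, by 13.625 dB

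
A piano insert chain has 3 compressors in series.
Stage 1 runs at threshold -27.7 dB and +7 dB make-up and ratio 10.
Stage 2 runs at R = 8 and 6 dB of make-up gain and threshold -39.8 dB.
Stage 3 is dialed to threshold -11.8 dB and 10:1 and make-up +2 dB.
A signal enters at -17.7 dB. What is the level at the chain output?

-29.2875 dB

Stage 1: 10 dB above -27.7 dB, reduced 10:1 to 1 dB above → -26.7 dB; +7 dB make-up → -19.7 dB.
Stage 2: overshoot 20.1 dB → 20.1/8 = 2.5125 dB → -37.2875 dB; +6 dB make-up → -31.2875 dB.
Stage 3: below threshold (-31.2875 ≤ -11.8); passes unchanged; make-up brings it to -29.2875 dB.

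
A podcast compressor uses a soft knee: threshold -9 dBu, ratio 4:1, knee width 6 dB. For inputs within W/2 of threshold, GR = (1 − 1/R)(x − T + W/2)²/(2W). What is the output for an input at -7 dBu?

-8.5625 dBu

x − T + W/2 = -7 − (-9) + 3 = 5.
GR = (1 − 1/4) × 5² / 12 = 0.75 × 25 / 12 = 1.5625 dB.
Output = -7 − 1.5625 = -8.5625 dBu.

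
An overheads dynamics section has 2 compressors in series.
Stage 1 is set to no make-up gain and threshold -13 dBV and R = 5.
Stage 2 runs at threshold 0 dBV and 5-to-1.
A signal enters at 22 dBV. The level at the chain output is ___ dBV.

-6 dBV

Stage 1: overshoot 35 dB → 35/5 = 7 dB → -6 dBV.
Stage 2: -6 dBV is at or below the 0 dBV threshold — no compression; output -6 dBV.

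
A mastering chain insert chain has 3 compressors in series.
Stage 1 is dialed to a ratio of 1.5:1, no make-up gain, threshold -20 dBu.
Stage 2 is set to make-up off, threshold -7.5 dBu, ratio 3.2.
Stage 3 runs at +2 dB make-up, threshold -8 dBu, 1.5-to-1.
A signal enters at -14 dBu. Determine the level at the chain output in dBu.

-14 dBu

Stage 1: overshoot 6 dB → 6/1.5 = 4 dB → -16 dBu.
Stage 2: -16 dBu is at or below the -7.5 dBu threshold — no compression; output -16 dBu.
Stage 3: -16 dBu ≤ -8 dBu, so stage 3 doesn't engage; make-up brings it to -14 dBu.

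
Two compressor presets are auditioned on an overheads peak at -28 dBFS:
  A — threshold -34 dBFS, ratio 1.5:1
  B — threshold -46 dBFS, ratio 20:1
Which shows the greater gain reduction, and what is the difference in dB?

B, by 15.1 dB

A: 6 dB over, compressed to 4 dB over, so 2 dB of GR.
B: 18 dB over, compressed to 0.9 dB over, so 17.1 dB of GR.
B applies 15.1 dB more gain reduction.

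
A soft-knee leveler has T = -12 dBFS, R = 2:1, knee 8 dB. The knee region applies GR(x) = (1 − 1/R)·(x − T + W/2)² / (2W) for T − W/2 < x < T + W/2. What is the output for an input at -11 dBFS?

-11.78125 dBFS

x − T + W/2 = -11 − (-12) + 4 = 5.
GR = (1 − 1/2) × 5² / 16 = 0.5 × 25 / 16 = 0.78125 dB.
Output = -11 − 0.78125 = -11.78125 dBFS.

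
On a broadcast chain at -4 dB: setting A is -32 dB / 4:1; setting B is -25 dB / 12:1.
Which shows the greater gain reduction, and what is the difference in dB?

A, by 1.75 dB

A: GR = 28 − 28/4 = 21 dB.
B: GR = 21 − 21/12 = 19.25 dB.
Difference: 1.75 dB in favour of A.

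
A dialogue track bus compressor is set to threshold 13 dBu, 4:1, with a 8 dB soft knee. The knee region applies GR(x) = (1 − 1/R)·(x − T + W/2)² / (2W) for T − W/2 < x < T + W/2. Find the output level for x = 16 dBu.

x − T + W/2 = 16 − 13 + 4 = 7.
GR = (1 − 1/4) × 7² / 16 = 0.75 × 49 / 16 = 2.296875 dB.
Output = 16 − 2.296875 = 13.703125 dBu.

13.703125 dBu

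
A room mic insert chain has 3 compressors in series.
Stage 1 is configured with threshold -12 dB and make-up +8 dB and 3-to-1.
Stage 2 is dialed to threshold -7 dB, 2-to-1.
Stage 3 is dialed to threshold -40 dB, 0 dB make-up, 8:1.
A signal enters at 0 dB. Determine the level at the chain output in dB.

Stage 1: 12 dB above -12 dB, reduced 3:1 to 4 dB above → -8 dB; +8 dB make-up → 0 dB.
Stage 2: 0 dB is 7 dB over -7 dB; at 2:1 that becomes 3.5 dB over, giving -3.5 dB.
Stage 3: 36.5 dB above -40 dB, reduced 8:1 to 4.5625 dB above → -35.4375 dB.

-35.4375 dB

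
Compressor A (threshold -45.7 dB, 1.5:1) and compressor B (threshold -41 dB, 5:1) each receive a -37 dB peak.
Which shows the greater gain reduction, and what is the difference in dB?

B, by 0.3 dB

A: overshoot 8.7 dB → output overshoot 5.8 dB → GR 2.9 dB.
B: overshoot 4 dB → output overshoot 0.8 dB → GR 3.2 dB.
B reduces 0.3 dB more.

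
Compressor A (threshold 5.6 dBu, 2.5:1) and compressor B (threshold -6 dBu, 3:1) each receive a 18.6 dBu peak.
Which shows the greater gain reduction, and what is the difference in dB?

B, by 8.6 dB

A: overshoot 13 dB → output overshoot 5.2 dB → GR 7.8 dB.
B: overshoot 24.6 dB → output overshoot 8.2 dB → GR 16.4 dB.
Difference: 8.6 dB in favour of B.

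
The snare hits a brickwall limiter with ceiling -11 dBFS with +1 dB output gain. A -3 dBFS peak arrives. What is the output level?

-10 dBFS

A brickwall limiter is an ∞:1 compressor: any input above the ceiling is clamped to -11 dBFS.
Output gain then adds 1 dB: -11 + 1 = -10 dBFS.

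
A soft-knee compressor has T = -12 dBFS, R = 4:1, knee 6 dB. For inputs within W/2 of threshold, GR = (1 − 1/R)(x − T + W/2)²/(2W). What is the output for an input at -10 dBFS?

x − T + W/2 = -10 − (-12) + 3 = 5.
GR = (1 − 1/4) × 5² / 12 = 0.75 × 25 / 12 = 1.5625 dB.
Output = -10 − 1.5625 = -11.5625 dBFS.

-11.5625 dBFS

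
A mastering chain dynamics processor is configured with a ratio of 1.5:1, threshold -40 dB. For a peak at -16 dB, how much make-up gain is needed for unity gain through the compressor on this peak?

The peak compresses to -40 + 24/1.5 = -24 dB.
To reach -16 dB requires -16 − (-24) = 8 dB of make-up.

8 dB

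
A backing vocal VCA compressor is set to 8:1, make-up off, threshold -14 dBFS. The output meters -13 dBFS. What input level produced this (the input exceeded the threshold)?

Post-compression overshoot = -13 − (-14) = 1 dB.
Input overshoot = R × output overshoot = 8 dB → input = -14 + 8 = -6 dBFS.

-6 dBFS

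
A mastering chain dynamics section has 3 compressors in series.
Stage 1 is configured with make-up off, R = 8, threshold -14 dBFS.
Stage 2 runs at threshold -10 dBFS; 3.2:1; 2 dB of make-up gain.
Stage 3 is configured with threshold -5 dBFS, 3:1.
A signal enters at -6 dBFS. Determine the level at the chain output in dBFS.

Stage 1: 8 dB above -14 dBFS, reduced 8:1 to 1 dB above → -13 dBFS.
Stage 2: -13 dBFS ≤ -10 dBFS, so stage 2 doesn't engage; make-up brings it to -11 dBFS.
Stage 3: -11 dBFS ≤ -5 dBFS, so stage 3 doesn't engage; output -11 dBFS.

-11 dBFS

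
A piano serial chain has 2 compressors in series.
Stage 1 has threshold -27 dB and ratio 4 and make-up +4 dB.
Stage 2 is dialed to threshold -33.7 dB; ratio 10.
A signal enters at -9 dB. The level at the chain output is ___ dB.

Stage 1: overshoot 18 dB → 18/4 = 4.5 dB → -22.5 dB; +4 dB make-up → -18.5 dB.
Stage 2: 15.2 dB above -33.7 dB, reduced 10:1 to 1.52 dB above → -32.18 dB.

-32.18 dB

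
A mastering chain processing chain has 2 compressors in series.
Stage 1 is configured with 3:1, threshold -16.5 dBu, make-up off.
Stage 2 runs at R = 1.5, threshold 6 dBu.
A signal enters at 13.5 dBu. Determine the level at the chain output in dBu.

-6.5 dBu

Stage 1: 13.5 dBu is 30 dB over -16.5 dBu; at 3:1 that becomes 10 dB over, giving -6.5 dBu.
Stage 2: -6.5 dBu ≤ 6 dBu, so stage 2 doesn't engage; output -6.5 dBu.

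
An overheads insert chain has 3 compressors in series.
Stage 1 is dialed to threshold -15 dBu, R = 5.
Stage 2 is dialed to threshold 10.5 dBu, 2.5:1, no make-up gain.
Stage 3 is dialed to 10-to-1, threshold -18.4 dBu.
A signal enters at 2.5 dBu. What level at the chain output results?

Stage 1: 17.5 dB above -15 dBu, reduced 5:1 to 3.5 dB above → -11.5 dBu.
Stage 2: -11.5 dBu is at or below the 10.5 dBu threshold — no compression; output -11.5 dBu.
Stage 3: 6.9 dB above -18.4 dBu, reduced 10:1 to 0.69 dB above → -17.71 dBu.

-17.71 dBu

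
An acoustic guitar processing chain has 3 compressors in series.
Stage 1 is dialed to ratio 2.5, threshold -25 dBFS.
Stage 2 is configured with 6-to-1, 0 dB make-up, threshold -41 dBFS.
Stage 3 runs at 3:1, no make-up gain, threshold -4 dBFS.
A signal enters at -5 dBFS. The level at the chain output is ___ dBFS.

Stage 1: -5 dBFS is 20 dB over -25 dBFS; at 2.5:1 that becomes 8 dB over, giving -17 dBFS.
Stage 2: 24 dB above -41 dBFS, reduced 6:1 to 4 dB above → -37 dBFS.
Stage 3: below threshold (-37 ≤ -4); passes unchanged; output -37 dBFS.

-37 dBFS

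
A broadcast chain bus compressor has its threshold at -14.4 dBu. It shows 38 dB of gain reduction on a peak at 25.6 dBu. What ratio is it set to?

Input overshoot = 25.6 − (-14.4) = 40 dB.
Output overshoot = 40 − 38 = 2 dB.
Ratio = input overshoot / output overshoot = 40 / 2 = 20.

20:1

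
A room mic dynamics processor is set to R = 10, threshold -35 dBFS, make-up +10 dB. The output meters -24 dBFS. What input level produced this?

-25 dBFS

Remove make-up: -24 − 10 = -34 dBFS.
The compressed level sits -34 − (-35) = 1 dB over threshold.
Undo the ratio: input overshoot = 1 × 10 = 10 dB, giving input = -25 dBFS.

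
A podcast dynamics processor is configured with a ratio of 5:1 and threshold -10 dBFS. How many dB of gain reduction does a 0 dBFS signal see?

0 dBFS exceeds the threshold by 10 dB.
A 5:1 ratio leaves 2 dB of that excess.
So the signal is attenuated by 10 − 2 = 8 dB.

8 dB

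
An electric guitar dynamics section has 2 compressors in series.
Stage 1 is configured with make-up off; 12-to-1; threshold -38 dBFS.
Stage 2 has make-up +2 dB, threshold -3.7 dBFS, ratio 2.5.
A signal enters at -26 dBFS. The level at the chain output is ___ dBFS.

-35 dBFS

Stage 1: -26 dBFS is 12 dB over -38 dBFS; at 12:1 that becomes 1 dB over, giving -37 dBFS.
Stage 2: below threshold (-37 ≤ -3.7); passes unchanged; make-up brings it to -35 dBFS.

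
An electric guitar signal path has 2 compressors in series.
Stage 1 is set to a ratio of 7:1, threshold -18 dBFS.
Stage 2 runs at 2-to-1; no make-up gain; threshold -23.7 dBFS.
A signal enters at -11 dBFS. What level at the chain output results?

Stage 1: overshoot 7 dB → 7/7 = 1 dB → -17 dBFS.
Stage 2: -17 dBFS is 6.7 dB over -23.7 dBFS; at 2:1 that becomes 3.35 dB over, giving -20.35 dBFS.

-20.35 dBFS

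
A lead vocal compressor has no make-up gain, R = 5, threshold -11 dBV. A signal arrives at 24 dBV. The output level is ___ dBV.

24 dBV sits 35 dB over threshold.
At 5:1 the overshoot is divided by 5, leaving 7 dB above threshold.
Output = -11 + 7 = -4 dBV.

-4 dBV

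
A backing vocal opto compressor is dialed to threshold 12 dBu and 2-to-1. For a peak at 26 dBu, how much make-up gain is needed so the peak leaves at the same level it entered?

Without make-up, output = threshold + overshoot/2 = 12 + 7 = 19 dBu.
Gap to target: 7 dB.

7 dB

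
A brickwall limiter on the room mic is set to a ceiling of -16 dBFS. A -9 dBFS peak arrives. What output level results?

The limiter clamps the peak to its -16 dBFS ceiling.

-16 dBFS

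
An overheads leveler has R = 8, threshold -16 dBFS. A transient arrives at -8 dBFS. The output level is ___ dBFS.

-15 dBFS

-8 dBFS sits 8 dB over threshold.
8:1 compression reduces that to 8/8 = 1 dB over.
That puts the output at -15 dBFS.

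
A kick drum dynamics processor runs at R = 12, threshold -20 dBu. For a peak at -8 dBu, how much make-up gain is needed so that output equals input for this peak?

Without make-up, output = threshold + overshoot/12 = -20 + 1 = -19 dBu.
Gap to target: 11 dB.

11 dB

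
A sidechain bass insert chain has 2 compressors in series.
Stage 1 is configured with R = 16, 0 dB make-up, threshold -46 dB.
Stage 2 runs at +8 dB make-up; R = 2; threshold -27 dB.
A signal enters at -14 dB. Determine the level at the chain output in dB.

-36 dB

Stage 1: -14 dB is 32 dB over -46 dB; at 16:1 that becomes 2 dB over, giving -44 dB.
Stage 2: -44 dB ≤ -27 dB, so stage 2 doesn't engage; make-up brings it to -36 dB.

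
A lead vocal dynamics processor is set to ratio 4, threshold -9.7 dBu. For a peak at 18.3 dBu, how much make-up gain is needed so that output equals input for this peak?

The peak compresses to -9.7 + 28/4 = -2.7 dBu.
To reach 18.3 dBu requires 18.3 − (-2.7) = 21 dB of make-up.

21 dB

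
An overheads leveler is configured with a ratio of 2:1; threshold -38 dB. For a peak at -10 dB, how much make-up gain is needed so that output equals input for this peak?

Without make-up, output = threshold + overshoot/2 = -38 + 14 = -24 dB.
Gap to target: 14 dB.

14 dB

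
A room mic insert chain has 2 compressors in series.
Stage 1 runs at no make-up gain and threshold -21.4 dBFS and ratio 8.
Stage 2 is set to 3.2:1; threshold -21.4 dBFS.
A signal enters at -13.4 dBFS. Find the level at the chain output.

Stage 1: 8 dB above -21.4 dBFS, reduced 8:1 to 1 dB above → -20.4 dBFS.
Stage 2: 1 dB above -21.4 dBFS, reduced 3.2:1 to 0.3125 dB above → -21.0875 dBFS.

-21.0875 dBFS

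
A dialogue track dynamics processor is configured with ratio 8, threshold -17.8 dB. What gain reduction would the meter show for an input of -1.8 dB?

-1.8 dB exceeds the threshold by 16 dB.
After 8:1 compression the overshoot becomes 16/8 = 2 dB.
Gain reduction = 16 − 2 = 14 dB.

14 dB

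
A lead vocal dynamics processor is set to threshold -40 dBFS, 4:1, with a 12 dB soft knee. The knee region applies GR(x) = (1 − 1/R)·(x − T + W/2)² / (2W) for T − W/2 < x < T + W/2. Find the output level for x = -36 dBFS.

x − T + W/2 = -36 − (-40) + 6 = 10.
GR = (1 − 1/4) × 10² / 24 = 0.75 × 100 / 24 = 3.125 dB.
Output = -36 − 3.125 = -39.125 dBFS.

-39.125 dBFS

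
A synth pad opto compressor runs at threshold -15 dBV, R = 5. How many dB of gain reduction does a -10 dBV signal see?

4 dB

The signal is 5 dB above threshold.
After 5:1 compression the overshoot becomes 5/5 = 1 dB.
Gain reduction = 5 − 1 = 4 dB.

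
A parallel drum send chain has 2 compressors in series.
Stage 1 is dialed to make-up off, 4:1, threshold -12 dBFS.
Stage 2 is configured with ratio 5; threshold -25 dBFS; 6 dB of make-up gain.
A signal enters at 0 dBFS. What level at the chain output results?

-15.8 dBFS

Stage 1: 0 dBFS is 12 dB over -12 dBFS; at 4:1 that becomes 3 dB over, giving -9 dBFS.
Stage 2: -9 dBFS is 16 dB over -25 dBFS; at 5:1 that becomes 3.2 dB over, giving -21.8 dBFS; +6 dB make-up → -15.8 dBFS.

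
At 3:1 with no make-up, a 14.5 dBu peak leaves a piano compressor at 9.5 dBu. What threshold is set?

7 dBu

Input is 7.5 dB above T (since output overshoot × R = input overshoot: (9.5 − T)·3 = 14.5 − T gives T = 7 dBu).
Check: 7 + (14.5 − 7)/3 = 7 + 2.5 = 9.5 dBu. ✓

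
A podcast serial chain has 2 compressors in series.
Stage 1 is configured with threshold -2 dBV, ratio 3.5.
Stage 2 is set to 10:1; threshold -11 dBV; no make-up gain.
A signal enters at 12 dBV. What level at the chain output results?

-9.7 dBV

Stage 1: 14 dB above -2 dBV, reduced 3.5:1 to 4 dB above → 2 dBV.
Stage 2: overshoot 13 dB → 13/10 = 1.3 dB → -9.7 dBV.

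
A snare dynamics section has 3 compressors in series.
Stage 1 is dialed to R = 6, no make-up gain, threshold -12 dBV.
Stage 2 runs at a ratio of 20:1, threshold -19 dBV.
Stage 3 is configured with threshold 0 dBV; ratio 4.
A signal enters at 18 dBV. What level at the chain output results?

-18.4 dBV

Stage 1: overshoot 30 dB → 30/6 = 5 dB → -7 dBV.
Stage 2: -7 dBV is 12 dB over -19 dBV; at 20:1 that becomes 0.6 dB over, giving -18.4 dBV.
Stage 3: -18.4 dBV ≤ 0 dBV, so stage 3 doesn't engage; output -18.4 dBV.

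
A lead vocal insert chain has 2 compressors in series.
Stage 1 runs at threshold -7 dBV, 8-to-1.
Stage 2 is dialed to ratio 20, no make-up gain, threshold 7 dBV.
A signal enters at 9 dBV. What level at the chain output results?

Stage 1: overshoot 16 dB → 16/8 = 2 dB → -5 dBV.
Stage 2: below threshold (-5 ≤ 7); passes unchanged; output -5 dBV.

-5 dBV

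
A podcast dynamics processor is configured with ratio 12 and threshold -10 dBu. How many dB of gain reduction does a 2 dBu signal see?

11 dB

Overshoot = 2 − (-10) = 12 dB.
A 12:1 ratio leaves 1 dB of that excess.
GR = overshoot in − overshoot out = 12 − 1 = 11 dB.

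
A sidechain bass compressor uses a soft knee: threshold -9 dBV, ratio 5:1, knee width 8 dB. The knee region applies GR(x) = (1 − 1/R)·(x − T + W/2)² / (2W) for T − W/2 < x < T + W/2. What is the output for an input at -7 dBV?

-8.8 dBV

x − T + W/2 = -7 − (-9) + 4 = 6.
GR = (1 − 1/5) × 6² / 16 = 0.8 × 36 / 16 = 1.8 dB.
Output = -7 − 1.8 = -8.8 dBV.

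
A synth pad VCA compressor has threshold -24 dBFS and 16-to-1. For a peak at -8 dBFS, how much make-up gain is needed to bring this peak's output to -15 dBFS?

The peak compresses to -24 + 16/16 = -23 dBFS.
To reach -15 dBFS requires -15 − (-23) = 8 dB of make-up.

8 dB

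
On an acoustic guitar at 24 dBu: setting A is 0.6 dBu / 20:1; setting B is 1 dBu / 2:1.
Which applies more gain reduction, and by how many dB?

A, by 10.73 dB

A: 23.4 dB over, compressed to 1.17 dB over, so 22.23 dB of GR.
B: 23 dB over, compressed to 11.5 dB over, so 11.5 dB of GR.
A reduces 10.73 dB more.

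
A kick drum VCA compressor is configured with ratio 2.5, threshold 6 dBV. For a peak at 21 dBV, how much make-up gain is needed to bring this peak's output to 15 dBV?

3 dB

Overshoot 15 dB → 15/2.5 = 6 dB after compression, so the compressed level is 6 + 6 = 12 dBV.
Make-up = target − compressed = 15 − 12 = 3 dB.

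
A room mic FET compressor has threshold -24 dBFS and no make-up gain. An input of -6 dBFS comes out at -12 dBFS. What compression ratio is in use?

Input overshoot = -6 − (-24) = 18 dB; output overshoot = -12 − (-24) = 12 dB.
Ratio = 18 / 12 = 1.5.

1.5:1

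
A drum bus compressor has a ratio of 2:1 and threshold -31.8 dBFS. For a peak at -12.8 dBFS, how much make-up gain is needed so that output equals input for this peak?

Overshoot 19 dB → 19/2 = 9.5 dB after compression, so the compressed level is -31.8 + 9.5 = -22.3 dBFS.
Make-up = target − compressed = -12.8 − (-22.3) = 9.5 dB.

9.5 dB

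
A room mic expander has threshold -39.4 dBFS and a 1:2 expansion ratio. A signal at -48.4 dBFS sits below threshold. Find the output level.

-57.4 dBFS

The input is 9 dB below the -39.4 dBFS threshold.
A 1:2 expander multiplies undershoot by 2: 9 × 2 = 18 dB below threshold.
Output = -39.4 − 18 = -57.4 dBFS.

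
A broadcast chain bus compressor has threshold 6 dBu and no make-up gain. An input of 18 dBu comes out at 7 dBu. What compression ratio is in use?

12:1

Input overshoot = 18 − 6 = 12 dB; output overshoot = 7 − 6 = 1 dB.
Ratio = 12 / 1 = 12.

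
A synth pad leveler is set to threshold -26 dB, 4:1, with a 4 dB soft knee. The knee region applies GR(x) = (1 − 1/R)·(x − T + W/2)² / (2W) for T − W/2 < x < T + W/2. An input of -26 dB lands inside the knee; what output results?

-26.375 dB

x − T + W/2 = -26 − (-26) + 2 = 2.
GR = (1 − 1/4) × 2² / 8 = 0.75 × 4 / 8 = 0.375 dB.
Output = -26 − 0.375 = -26.375 dB.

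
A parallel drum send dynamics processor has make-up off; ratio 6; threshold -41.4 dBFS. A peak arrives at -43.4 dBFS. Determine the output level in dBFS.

-43.4 dBFS

-43.4 dBFS is 2 dB below the -41.4 dBFS threshold, so no gain reduction is applied.
Output = input = -43.4 dBFS.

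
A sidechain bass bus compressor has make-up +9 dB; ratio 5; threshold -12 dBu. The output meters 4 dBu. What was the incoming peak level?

Remove make-up: 4 − 9 = -5 dBu.
The compressed level sits -5 − (-12) = 7 dB over threshold.
Input overshoot = R × output overshoot = 35 dB → input = -12 + 35 = 23 dBu.

23 dBu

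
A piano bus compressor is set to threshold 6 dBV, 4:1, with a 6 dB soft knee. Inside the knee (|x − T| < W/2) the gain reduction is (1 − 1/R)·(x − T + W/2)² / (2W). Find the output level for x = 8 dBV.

6.4375 dBV

x − T + W/2 = 8 − 6 + 3 = 5.
GR = (1 − 1/4) × 5² / 12 = 0.75 × 25 / 12 = 1.5625 dB.
Output = 8 − 1.5625 = 6.4375 dBV.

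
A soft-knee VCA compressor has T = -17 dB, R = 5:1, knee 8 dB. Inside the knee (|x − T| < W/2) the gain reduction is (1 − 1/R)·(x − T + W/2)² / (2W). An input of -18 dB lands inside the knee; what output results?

-18.45 dB

x − T + W/2 = -18 − (-17) + 4 = 3.
GR = (1 − 1/5) × 3² / 16 = 0.8 × 9 / 16 = 0.45 dB.
Output = -18 − 0.45 = -18.45 dB.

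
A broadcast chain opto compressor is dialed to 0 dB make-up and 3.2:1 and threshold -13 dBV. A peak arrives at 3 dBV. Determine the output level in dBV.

-8 dBV

3 dBV sits 16 dB over threshold.
The 16 dB excess becomes 5 dB after 3.2:1 reduction.
That puts the output at -8 dBV.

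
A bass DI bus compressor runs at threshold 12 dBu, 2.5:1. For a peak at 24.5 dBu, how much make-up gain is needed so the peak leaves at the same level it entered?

7.5 dB

The peak compresses to 12 + 12.5/2.5 = 17 dBu.
To reach 24.5 dBu requires 24.5 − 17 = 7.5 dB of make-up.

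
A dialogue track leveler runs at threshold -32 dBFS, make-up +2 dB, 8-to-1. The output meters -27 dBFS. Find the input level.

-8 dBFS

Stripping the +2 dB make-up gives -29 dBFS at the gain stage.
That's 3 dB above the -32 dBFS threshold.
Undo the ratio: input overshoot = 3 × 8 = 24 dB, giving input = -8 dBFS.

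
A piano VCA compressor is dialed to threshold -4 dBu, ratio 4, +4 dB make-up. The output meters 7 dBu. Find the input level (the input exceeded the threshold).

Remove make-up: 7 − 4 = 3 dBu.
That's 7 dB above the -4 dBu threshold.
Input overshoot = R × output overshoot = 28 dB → input = -4 + 28 = 24 dBu.

24 dBu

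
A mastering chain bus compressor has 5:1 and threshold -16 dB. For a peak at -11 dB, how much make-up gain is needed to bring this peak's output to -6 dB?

Without make-up, output = threshold + overshoot/5 = -16 + 1 = -15 dB.
Gap to target: 9 dB.

9 dB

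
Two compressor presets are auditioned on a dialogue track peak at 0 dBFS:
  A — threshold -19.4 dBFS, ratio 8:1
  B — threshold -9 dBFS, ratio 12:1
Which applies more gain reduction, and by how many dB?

A: overshoot 19.4 dB → output overshoot 2.425 dB → GR 16.975 dB.
B: overshoot 9 dB → output overshoot 0.75 dB → GR 8.25 dB.
Difference: 8.725 dB in favour of A.

A, by 8.725 dB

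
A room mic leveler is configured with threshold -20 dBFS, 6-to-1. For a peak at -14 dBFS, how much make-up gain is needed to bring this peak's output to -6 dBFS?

13 dB

Without make-up, output = threshold + overshoot/6 = -20 + 1 = -19 dBFS.
Gap to target: 13 dB.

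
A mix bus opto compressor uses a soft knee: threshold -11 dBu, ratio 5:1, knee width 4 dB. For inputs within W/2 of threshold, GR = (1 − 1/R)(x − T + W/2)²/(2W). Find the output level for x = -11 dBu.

x − T + W/2 = -11 − (-11) + 2 = 2.
GR = (1 − 1/5) × 2² / 8 = 0.8 × 4 / 8 = 0.4 dB.
Output = -11 − 0.4 = -11.4 dBu.

-11.4 dBu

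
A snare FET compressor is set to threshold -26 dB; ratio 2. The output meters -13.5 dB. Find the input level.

-1 dB

Post-compression overshoot = -13.5 − (-26) = 12.5 dB.
Input overshoot = R × output overshoot = 25 dB → input = -26 + 25 = -1 dB.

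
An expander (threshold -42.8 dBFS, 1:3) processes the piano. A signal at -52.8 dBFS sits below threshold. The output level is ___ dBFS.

-72.8 dBFS

Undershoot = (-42.8) − (-52.8) = 10 dB.
At 1:3, that expands to 30 dB under threshold.
Output = -42.8 − 30 = -72.8 dBFS.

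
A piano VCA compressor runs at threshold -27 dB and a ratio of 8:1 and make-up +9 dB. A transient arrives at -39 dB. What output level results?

-30 dB

-39 dB is 12 dB below the -27 dB threshold, so no gain reduction is applied.
Make-up gain adds 9 dB: -39 + 9 = -30 dB.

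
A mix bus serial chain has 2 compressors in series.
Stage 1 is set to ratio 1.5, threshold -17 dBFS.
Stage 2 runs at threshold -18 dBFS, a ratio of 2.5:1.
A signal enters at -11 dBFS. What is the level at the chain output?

Stage 1: 6 dB above -17 dBFS, reduced 1.5:1 to 4 dB above → -13 dBFS.
Stage 2: overshoot 5 dB → 5/2.5 = 2 dB → -16 dBFS.

-16 dBFS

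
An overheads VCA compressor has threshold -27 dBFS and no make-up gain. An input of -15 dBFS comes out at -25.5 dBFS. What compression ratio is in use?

Input overshoot = -15 − (-27) = 12 dB; output overshoot = -25.5 − (-27) = 1.5 dB.
Ratio = 12 / 1.5 = 8.

8:1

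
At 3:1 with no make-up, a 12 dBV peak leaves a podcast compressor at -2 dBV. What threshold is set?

Let T be the threshold. Output overshoot = (input overshoot)/R, so -2 − T = (12 − T)/3.
3·(-2 − T) = 12 − T → 2·T = -6 − 12 = -18.
T = -18/2 = -9 dBV.

-9 dBV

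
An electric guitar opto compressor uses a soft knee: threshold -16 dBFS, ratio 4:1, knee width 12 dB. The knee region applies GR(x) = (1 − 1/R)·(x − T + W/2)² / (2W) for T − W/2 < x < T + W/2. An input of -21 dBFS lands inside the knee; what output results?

x − T + W/2 = -21 − (-16) + 6 = 1.
GR = (1 − 1/4) × 1² / 24 = 0.75 × 1 / 24 = 0.03125 dB.
Output = -21 − 0.03125 = -21.03125 dBFS.

-21.03125 dBFS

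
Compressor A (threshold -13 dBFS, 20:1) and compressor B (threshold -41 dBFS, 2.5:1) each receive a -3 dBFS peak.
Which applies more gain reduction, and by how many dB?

B, by 13.3 dB

A: GR = 10 − 10/20 = 9.5 dB.
B: GR = 38 − 38/2.5 = 22.8 dB.
B applies 13.3 dB more gain reduction.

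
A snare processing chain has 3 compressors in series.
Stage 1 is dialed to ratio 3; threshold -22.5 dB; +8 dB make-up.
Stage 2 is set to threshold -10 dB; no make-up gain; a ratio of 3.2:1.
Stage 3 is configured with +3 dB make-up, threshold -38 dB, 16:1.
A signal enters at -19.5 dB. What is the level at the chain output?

Stage 1: -19.5 dB is 3 dB over -22.5 dB; at 3:1 that becomes 1 dB over, giving -21.5 dB; +8 dB make-up → -13.5 dB.
Stage 2: -13.5 dB is at or below the -10 dB threshold — no compression; output -13.5 dB.
Stage 3: overshoot 24.5 dB → 24.5/16 = 1.53125 dB → -36.46875 dB; +3 dB make-up → -33.46875 dB.

-33.46875 dB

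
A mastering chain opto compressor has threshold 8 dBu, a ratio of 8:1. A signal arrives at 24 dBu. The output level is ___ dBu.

Overshoot: 24 − 8 = 16 dB.
8:1 compression reduces that to 16/8 = 2 dB over.
That puts the output at 10 dBu.

10 dBu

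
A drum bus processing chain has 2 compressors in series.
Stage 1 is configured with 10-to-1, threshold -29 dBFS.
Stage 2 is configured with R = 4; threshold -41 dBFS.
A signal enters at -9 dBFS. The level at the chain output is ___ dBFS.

Stage 1: 20 dB above -29 dBFS, reduced 10:1 to 2 dB above → -27 dBFS.
Stage 2: overshoot 14 dB → 14/4 = 3.5 dB → -37.5 dBFS.

-37.5 dBFS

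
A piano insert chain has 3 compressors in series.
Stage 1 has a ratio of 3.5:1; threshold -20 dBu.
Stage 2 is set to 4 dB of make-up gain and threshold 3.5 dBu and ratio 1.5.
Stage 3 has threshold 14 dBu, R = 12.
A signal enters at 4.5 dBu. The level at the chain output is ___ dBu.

Stage 1: 24.5 dB above -20 dBu, reduced 3.5:1 to 7 dB above → -13 dBu.
Stage 2: below threshold (-13 ≤ 3.5); passes unchanged; make-up brings it to -9 dBu.
Stage 3: -9 dBu ≤ 14 dBu, so stage 3 doesn't engage; output -9 dBu.

-9 dBu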